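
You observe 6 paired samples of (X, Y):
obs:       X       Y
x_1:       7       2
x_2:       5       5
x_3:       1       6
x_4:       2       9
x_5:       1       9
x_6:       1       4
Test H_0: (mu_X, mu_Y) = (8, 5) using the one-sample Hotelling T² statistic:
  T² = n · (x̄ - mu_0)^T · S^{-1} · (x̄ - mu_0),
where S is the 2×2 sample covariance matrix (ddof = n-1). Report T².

Step 1 — sample mean vector:
  mean(X) = (7 + 5 + 1 + 2 + 1 + 1) / 6 = 17/6 = 2.8333
  mean(Y) = (2 + 5 + 6 + 9 + 9 + 4) / 6 = 35/6 = 5.8333
  x̄ = (2.8333, 5.8333),  deviation x̄ - mu_0 = (2.8333, 5.8333) - (8, 5) = (-5.1667, 0.8333).

Step 2 — sample covariance matrix, S[i,j] = (1/(n-1)) · Σ_k (x_{k,i} - mean_i) · (x_{k,j} - mean_j), divisor n-1 = 5:
  S[X,X] = ((4.1667)·(4.1667) + (2.1667)·(2.1667) + (-1.8333)·(-1.8333) + (-0.8333)·(-0.8333) + (-1.8333)·(-1.8333) + (-1.8333)·(-1.8333)) / 5 = 32.8333/5 = 6.5667
  S[X,Y] = ((4.1667)·(-3.8333) + (2.1667)·(-0.8333) + (-1.8333)·(0.1667) + (-0.8333)·(3.1667) + (-1.8333)·(3.1667) + (-1.8333)·(-1.8333)) / 5 = -23.1667/5 = -4.6333
  S[Y,Y] = ((-3.8333)·(-3.8333) + (-0.8333)·(-0.8333) + (0.1667)·(0.1667) + (3.1667)·(3.1667) + (3.1667)·(3.1667) + (-1.8333)·(-1.8333)) / 5 = 38.8333/5 = 7.7667
  S = [[6.5667, -4.6333],
 [-4.6333, 7.7667]].

Step 3 — invert S. det(S) = 6.5667·7.7667 - (-4.6333)² = 29.5333.
  S^{-1} = (1/det) · [[d, -b], [-b, a]] = [[0.263, 0.1569],
 [0.1569, 0.2223]].

Step 4 — quadratic form (x̄ - mu_0)^T · S^{-1} · (x̄ - mu_0):
  S^{-1} · (x̄ - mu_0) = (-1.228, -0.6253),
  (x̄ - mu_0)^T · [...] = (-5.1667)·(-1.228) + (0.8333)·(-0.6253) = 5.8236.

Step 5 — scale by n: T² = 6 · 5.8236 = 34.9413.

T² ≈ 34.9413


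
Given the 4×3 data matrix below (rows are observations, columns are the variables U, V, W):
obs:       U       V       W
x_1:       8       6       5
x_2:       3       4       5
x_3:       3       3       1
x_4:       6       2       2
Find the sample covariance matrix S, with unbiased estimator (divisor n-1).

Step 1 — column means:
  mean(U) = (8 + 3 + 3 + 6) / 4 = 20/4 = 5
  mean(V) = (6 + 4 + 3 + 2) / 4 = 15/4 = 3.75
  mean(W) = (5 + 5 + 1 + 2) / 4 = 13/4 = 3.25

Step 2 — sample covariance S[i,j] = (1/(n-1)) · Σ_k (x_{k,i} - mean_i) · (x_{k,j} - mean_j), with n-1 = 3.
  S[U,U] = ((3)·(3) + (-2)·(-2) + (-2)·(-2) + (1)·(1)) / 3 = 18/3 = 6
  S[U,V] = ((3)·(2.25) + (-2)·(0.25) + (-2)·(-0.75) + (1)·(-1.75)) / 3 = 6/3 = 2
  S[U,W] = ((3)·(1.75) + (-2)·(1.75) + (-2)·(-2.25) + (1)·(-1.25)) / 3 = 5/3 = 1.6667
  S[V,V] = ((2.25)·(2.25) + (0.25)·(0.25) + (-0.75)·(-0.75) + (-1.75)·(-1.75)) / 3 = 8.75/3 = 2.9167
  S[V,W] = ((2.25)·(1.75) + (0.25)·(1.75) + (-0.75)·(-2.25) + (-1.75)·(-1.25)) / 3 = 8.25/3 = 2.75
  S[W,W] = ((1.75)·(1.75) + (1.75)·(1.75) + (-2.25)·(-2.25) + (-1.25)·(-1.25)) / 3 = 12.75/3 = 4.25

S is symmetric (S[j,i] = S[i,j]). Assembling:

S = [[6, 2, 1.6667],
 [2, 2.9167, 2.75],
 [1.6667, 2.75, 4.25]]


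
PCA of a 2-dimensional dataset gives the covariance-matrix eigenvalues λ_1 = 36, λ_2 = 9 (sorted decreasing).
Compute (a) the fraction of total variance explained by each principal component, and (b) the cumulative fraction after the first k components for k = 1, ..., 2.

Step 1 — total variance = trace(Sigma) = Σ λ_i = 36 + 9 = 45.

Step 2 — fraction explained by component i = λ_i / Σ λ:
  PC1: 36/45 = 0.8
  PC2: 9/45 = 0.2

Step 3 — cumulative fraction after k components = (λ_1 + ... + λ_k) / Σ λ:
  k = 1: 36/45 = 0.8
  k = 2: (36 + 9)/45 = 45/45 = 1

Summary (fraction, with percent):

explained: PC1 0.8 (80%), PC2 0.2 (20%);  cumulative: 0.8, 1


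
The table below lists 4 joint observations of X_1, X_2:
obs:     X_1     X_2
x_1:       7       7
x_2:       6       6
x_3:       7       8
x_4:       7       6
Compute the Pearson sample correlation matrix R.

Step 1 — column means:
  mean(X_1) = (7 + 6 + 7 + 7) / 4 = 27/4 = 6.75
  mean(X_2) = (7 + 6 + 8 + 6) / 4 = 27/4 = 6.75

Step 2 — sample variances and covariances s[i,j] = (1/(n-1)) · Σ_k (x_{k,i} - mean_i) · (x_{k,j} - mean_j), with n-1 = 3:
  s[X_1,X_1] = ((0.25)·(0.25) + (-0.75)·(-0.75) + (0.25)·(0.25) + (0.25)·(0.25)) / 3 = 0.75/3 = 0.25
  s[X_1,X_2] = ((0.25)·(0.25) + (-0.75)·(-0.75) + (0.25)·(1.25) + (0.25)·(-0.75)) / 3 = 0.75/3 = 0.25
  s[X_2,X_2] = ((0.25)·(0.25) + (-0.75)·(-0.75) + (1.25)·(1.25) + (-0.75)·(-0.75)) / 3 = 2.75/3 = 0.9167
  Sample standard deviations s_i = √(s[i,i]):
  s(X_1) = √(0.25) = 0.5
  s(X_2) = √(0.9167) = 0.9574

Step 3 — r_{ij} = s_{ij} / (s_i · s_j):
  r[X_1,X_1] = 1 (diagonal).
  r[X_1,X_2] = 0.25 / (0.5 · 0.9574) = 0.25 / 0.4787 = 0.5222
  r[X_2,X_2] = 1 (diagonal).

R is symmetric with unit diagonal. Assembling:

R = [[1, 0.5222],
 [0.5222, 1]]


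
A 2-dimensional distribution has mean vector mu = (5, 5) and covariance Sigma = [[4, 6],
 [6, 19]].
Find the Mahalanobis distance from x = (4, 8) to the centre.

Step 1 — centre the observation: (x - mu) = (-1, 3).

Step 2 — invert Sigma. det(Sigma) = 4·19 - (6)² = 40.
  Sigma^{-1} = (1/det) · [[d, -b], [-b, a]] = [[0.475, -0.15],
 [-0.15, 0.1]].

Step 3 — form the quadratic (x - mu)^T · Sigma^{-1} · (x - mu):
  Sigma^{-1} · (x - mu) = (-0.925, 0.45).
  (x - mu)^T · [Sigma^{-1} · (x - mu)] = (-1)·(-0.925) + (3)·(0.45) = 2.275.

Step 4 — take square root: d = √(2.275) ≈ 1.5083.

d(x, mu) = √(2.275) ≈ 1.5083


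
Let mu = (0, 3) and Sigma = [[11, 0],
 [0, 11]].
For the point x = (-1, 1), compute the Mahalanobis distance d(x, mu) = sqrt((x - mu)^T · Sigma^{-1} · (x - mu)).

Step 1 — centre the observation: (x - mu) = (-1, -2).

Step 2 — invert Sigma. det(Sigma) = 11·11 - (0)² = 121.
  Sigma^{-1} = (1/det) · [[d, -b], [-b, a]] = [[0.0909, 0],
 [0, 0.0909]].

Step 3 — form the quadratic (x - mu)^T · Sigma^{-1} · (x - mu):
  Sigma^{-1} · (x - mu) = (-0.0909, -0.1818).
  (x - mu)^T · [Sigma^{-1} · (x - mu)] = (-1)·(-0.0909) + (-2)·(-0.1818) = 0.4545.

Step 4 — take square root: d = √(0.4545) ≈ 0.6742.

d(x, mu) = √(0.4545) ≈ 0.6742


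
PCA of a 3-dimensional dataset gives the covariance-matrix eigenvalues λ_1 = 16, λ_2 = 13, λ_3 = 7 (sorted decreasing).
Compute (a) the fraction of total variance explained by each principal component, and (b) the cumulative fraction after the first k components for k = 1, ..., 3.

Step 1 — total variance = trace(Sigma) = Σ λ_i = 16 + 13 + 7 = 36.

Step 2 — fraction explained by component i = λ_i / Σ λ:
  PC1: 16/36 = 0.4444
  PC2: 13/36 = 0.3611
  PC3: 7/36 = 0.1944

Step 3 — cumulative fraction after k components = (λ_1 + ... + λ_k) / Σ λ:
  k = 1: 16/36 = 0.4444
  k = 2: (16 + 13)/36 = 29/36 = 0.8056
  k = 3: (16 + 13 + 7)/36 = 36/36 = 1

Summary (fraction, with percent):

explained: PC1 0.4444 (44.44%), PC2 0.3611 (36.11%), PC3 0.1944 (19.44%);  cumulative: 0.4444, 0.8056, 1


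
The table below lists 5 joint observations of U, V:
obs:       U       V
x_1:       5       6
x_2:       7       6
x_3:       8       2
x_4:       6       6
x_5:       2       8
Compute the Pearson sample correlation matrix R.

Step 1 — column means:
  mean(U) = (5 + 7 + 8 + 6 + 2) / 5 = 28/5 = 5.6
  mean(V) = (6 + 6 + 2 + 6 + 8) / 5 = 28/5 = 5.6

Step 2 — sample variances and covariances s[i,j] = (1/(n-1)) · Σ_k (x_{k,i} - mean_i) · (x_{k,j} - mean_j), with n-1 = 4:
  s[U,U] = ((-0.6)·(-0.6) + (1.4)·(1.4) + (2.4)·(2.4) + (0.4)·(0.4) + (-3.6)·(-3.6)) / 4 = 21.2/4 = 5.3
  s[U,V] = ((-0.6)·(0.4) + (1.4)·(0.4) + (2.4)·(-3.6) + (0.4)·(0.4) + (-3.6)·(2.4)) / 4 = -16.8/4 = -4.2
  s[V,V] = ((0.4)·(0.4) + (0.4)·(0.4) + (-3.6)·(-3.6) + (0.4)·(0.4) + (2.4)·(2.4)) / 4 = 19.2/4 = 4.8
  Sample standard deviations s_i = √(s[i,i]):
  s(U) = √(5.3) = 2.3022
  s(V) = √(4.8) = 2.1909

Step 3 — r_{ij} = s_{ij} / (s_i · s_j):
  r[U,U] = 1 (diagonal).
  r[U,V] = -4.2 / (2.3022 · 2.1909) = -4.2 / 5.0438 = -0.8327
  r[V,V] = 1 (diagonal).

R is symmetric with unit diagonal. Assembling:

R = [[1, -0.8327],
 [-0.8327, 1]]


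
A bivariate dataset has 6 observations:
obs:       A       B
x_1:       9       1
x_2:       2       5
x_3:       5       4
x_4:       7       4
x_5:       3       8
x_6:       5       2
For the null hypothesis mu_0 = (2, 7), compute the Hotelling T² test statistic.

Step 1 — sample mean vector:
  mean(A) = (9 + 2 + 5 + 7 + 3 + 5) / 6 = 31/6 = 5.1667
  mean(B) = (1 + 5 + 4 + 4 + 8 + 2) / 6 = 24/6 = 4
  x̄ = (5.1667, 4),  deviation x̄ - mu_0 = (5.1667, 4) - (2, 7) = (3.1667, -3).

Step 2 — sample covariance matrix, S[i,j] = (1/(n-1)) · Σ_k (x_{k,i} - mean_i) · (x_{k,j} - mean_j), divisor n-1 = 5:
  S[A,A] = ((3.8333)·(3.8333) + (-3.1667)·(-3.1667) + (-0.1667)·(-0.1667) + (1.8333)·(1.8333) + (-2.1667)·(-2.1667) + (-0.1667)·(-0.1667)) / 5 = 32.8333/5 = 6.5667
  S[A,B] = ((3.8333)·(-3) + (-3.1667)·(1) + (-0.1667)·(0) + (1.8333)·(0) + (-2.1667)·(4) + (-0.1667)·(-2)) / 5 = -23/5 = -4.6
  S[B,B] = ((-3)·(-3) + (1)·(1) + (0)·(0) + (0)·(0) + (4)·(4) + (-2)·(-2)) / 5 = 30/5 = 6
  S = [[6.5667, -4.6],
 [-4.6, 6]].

Step 3 — invert S. det(S) = 6.5667·6 - (-4.6)² = 18.24.
  S^{-1} = (1/det) · [[d, -b], [-b, a]] = [[0.3289, 0.2522],
 [0.2522, 0.36]].

Step 4 — quadratic form (x̄ - mu_0)^T · S^{-1} · (x̄ - mu_0):
  S^{-1} · (x̄ - mu_0) = (0.2851, -0.2814),
  (x̄ - mu_0)^T · [...] = (3.1667)·(0.2851) + (-3)·(-0.2814) = 1.7471.

Step 5 — scale by n: T² = 6 · 1.7471 = 10.4825.

T² ≈ 10.4825


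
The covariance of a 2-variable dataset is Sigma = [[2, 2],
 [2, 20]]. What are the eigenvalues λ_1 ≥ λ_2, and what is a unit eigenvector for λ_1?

Step 1 — characteristic polynomial of 2×2 Sigma:
  det(Sigma - λI) = λ² - trace · λ + det = 0.
  trace = 2 + 20 = 22, det = 2·20 - (2)² = 36.
Step 2 — discriminant:
  Δ = trace² - 4·det = 484 - 144 = 340.
Step 3 — eigenvalues:
  λ = (trace ± √Δ)/2 = (22 ± 18.4391)/2,
  λ_1 = 20.2195,  λ_2 = 1.7805.

Step 4 — unit eigenvector for λ_1: solve (Sigma - λ_1 I)v = 0. First row:
  (2 - 20.2195)·v_x + (2)·v_y = 0, i.e. (-18.2195)·v_x + (2)·v_y = 0,
  so v ∝ (b, λ_1 - a) = (2, 18.2195) = u.
  ||u|| = √((2)² + (18.2195)²) = √(335.9518) ≈ 18.329,
  v_1 = u/||u|| ≈ (0.1091, 0.994) (||v_1|| = 1).

λ_1 = 20.2195,  λ_2 = 1.7805;  v_1 ≈ (0.1091, 0.994)


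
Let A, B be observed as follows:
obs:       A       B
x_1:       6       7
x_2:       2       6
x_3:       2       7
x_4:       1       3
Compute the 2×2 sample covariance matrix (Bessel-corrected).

Step 1 — column means:
  mean(A) = (6 + 2 + 2 + 1) / 4 = 11/4 = 2.75
  mean(B) = (7 + 6 + 7 + 3) / 4 = 23/4 = 5.75

Step 2 — sample covariance S[i,j] = (1/(n-1)) · Σ_k (x_{k,i} - mean_i) · (x_{k,j} - mean_j), with n-1 = 3.
  S[A,A] = ((3.25)·(3.25) + (-0.75)·(-0.75) + (-0.75)·(-0.75) + (-1.75)·(-1.75)) / 3 = 14.75/3 = 4.9167
  S[A,B] = ((3.25)·(1.25) + (-0.75)·(0.25) + (-0.75)·(1.25) + (-1.75)·(-2.75)) / 3 = 7.75/3 = 2.5833
  S[B,B] = ((1.25)·(1.25) + (0.25)·(0.25) + (1.25)·(1.25) + (-2.75)·(-2.75)) / 3 = 10.75/3 = 3.5833

S is symmetric (S[j,i] = S[i,j]). Assembling:

S = [[4.9167, 2.5833],
 [2.5833, 3.5833]]


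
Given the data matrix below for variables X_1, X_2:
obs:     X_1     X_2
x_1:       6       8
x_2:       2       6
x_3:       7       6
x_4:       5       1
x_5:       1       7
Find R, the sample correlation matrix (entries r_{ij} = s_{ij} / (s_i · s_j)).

Step 1 — column means:
  mean(X_1) = (6 + 2 + 7 + 5 + 1) / 5 = 21/5 = 4.2
  mean(X_2) = (8 + 6 + 6 + 1 + 7) / 5 = 28/5 = 5.6

Step 2 — sample variances and covariances s[i,j] = (1/(n-1)) · Σ_k (x_{k,i} - mean_i) · (x_{k,j} - mean_j), with n-1 = 4:
  s[X_1,X_1] = ((1.8)·(1.8) + (-2.2)·(-2.2) + (2.8)·(2.8) + (0.8)·(0.8) + (-3.2)·(-3.2)) / 4 = 26.8/4 = 6.7
  s[X_1,X_2] = ((1.8)·(2.4) + (-2.2)·(0.4) + (2.8)·(0.4) + (0.8)·(-4.6) + (-3.2)·(1.4)) / 4 = -3.6/4 = -0.9
  s[X_2,X_2] = ((2.4)·(2.4) + (0.4)·(0.4) + (0.4)·(0.4) + (-4.6)·(-4.6) + (1.4)·(1.4)) / 4 = 29.2/4 = 7.3
  Sample standard deviations s_i = √(s[i,i]):
  s(X_1) = √(6.7) = 2.5884
  s(X_2) = √(7.3) = 2.7019

Step 3 — r_{ij} = s_{ij} / (s_i · s_j):
  r[X_1,X_1] = 1 (diagonal).
  r[X_1,X_2] = -0.9 / (2.5884 · 2.7019) = -0.9 / 6.9936 = -0.1287
  r[X_2,X_2] = 1 (diagonal).

R is symmetric with unit diagonal. Assembling:

R = [[1, -0.1287],
 [-0.1287, 1]]


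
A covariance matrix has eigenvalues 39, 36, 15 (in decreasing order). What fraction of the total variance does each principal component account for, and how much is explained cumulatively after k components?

Step 1 — total variance = trace(Sigma) = Σ λ_i = 39 + 36 + 15 = 90.

Step 2 — fraction explained by component i = λ_i / Σ λ:
  PC1: 39/90 = 0.4333
  PC2: 36/90 = 0.4
  PC3: 15/90 = 0.1667

Step 3 — cumulative fraction after k components = (λ_1 + ... + λ_k) / Σ λ:
  k = 1: 39/90 = 0.4333
  k = 2: (39 + 36)/90 = 75/90 = 0.8333
  k = 3: (39 + 36 + 15)/90 = 90/90 = 1

Summary (fraction, with percent):

explained: PC1 0.4333 (43.33%), PC2 0.4 (40%), PC3 0.1667 (16.67%);  cumulative: 0.4333, 0.8333, 1


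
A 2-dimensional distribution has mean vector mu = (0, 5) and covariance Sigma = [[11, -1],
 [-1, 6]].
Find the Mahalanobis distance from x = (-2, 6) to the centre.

Step 1 — centre the observation: (x - mu) = (-2, 1).

Step 2 — invert Sigma. det(Sigma) = 11·6 - (-1)² = 65.
  Sigma^{-1} = (1/det) · [[d, -b], [-b, a]] = [[0.0923, 0.0154],
 [0.0154, 0.1692]].

Step 3 — form the quadratic (x - mu)^T · Sigma^{-1} · (x - mu):
  Sigma^{-1} · (x - mu) = (-0.1692, 0.1385).
  (x - mu)^T · [Sigma^{-1} · (x - mu)] = (-2)·(-0.1692) + (1)·(0.1385) = 0.4769.

Step 4 — take square root: d = √(0.4769) ≈ 0.6906.

d(x, mu) = √(0.4769) ≈ 0.6906


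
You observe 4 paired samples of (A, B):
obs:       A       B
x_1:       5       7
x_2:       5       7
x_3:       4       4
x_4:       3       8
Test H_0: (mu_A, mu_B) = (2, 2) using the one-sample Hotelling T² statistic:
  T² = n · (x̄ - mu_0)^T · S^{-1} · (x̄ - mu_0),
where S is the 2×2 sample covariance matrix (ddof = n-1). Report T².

Step 1 — sample mean vector:
  mean(A) = (5 + 5 + 4 + 3) / 4 = 17/4 = 4.25
  mean(B) = (7 + 7 + 4 + 8) / 4 = 26/4 = 6.5
  x̄ = (4.25, 6.5),  deviation x̄ - mu_0 = (4.25, 6.5) - (2, 2) = (2.25, 4.5).

Step 2 — sample covariance matrix, S[i,j] = (1/(n-1)) · Σ_k (x_{k,i} - mean_i) · (x_{k,j} - mean_j), divisor n-1 = 3:
  S[A,A] = ((0.75)·(0.75) + (0.75)·(0.75) + (-0.25)·(-0.25) + (-1.25)·(-1.25)) / 3 = 2.75/3 = 0.9167
  S[A,B] = ((0.75)·(0.5) + (0.75)·(0.5) + (-0.25)·(-2.5) + (-1.25)·(1.5)) / 3 = -0.5/3 = -0.1667
  S[B,B] = ((0.5)·(0.5) + (0.5)·(0.5) + (-2.5)·(-2.5) + (1.5)·(1.5)) / 3 = 9/3 = 3
  S = [[0.9167, -0.1667],
 [-0.1667, 3]].

Step 3 — invert S. det(S) = 0.9167·3 - (-0.1667)² = 2.7222.
  S^{-1} = (1/det) · [[d, -b], [-b, a]] = [[1.102, 0.0612],
 [0.0612, 0.3367]].

Step 4 — quadratic form (x̄ - mu_0)^T · S^{-1} · (x̄ - mu_0):
  S^{-1} · (x̄ - mu_0) = (2.7551, 1.6531),
  (x̄ - mu_0)^T · [...] = (2.25)·(2.7551) + (4.5)·(1.6531) = 13.6378.

Step 5 — scale by n: T² = 4 · 13.6378 = 54.551.

T² ≈ 54.551


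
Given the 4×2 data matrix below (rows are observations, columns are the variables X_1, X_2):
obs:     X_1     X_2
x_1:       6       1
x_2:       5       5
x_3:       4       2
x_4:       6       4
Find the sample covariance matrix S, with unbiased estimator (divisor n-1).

Step 1 — column means:
  mean(X_1) = (6 + 5 + 4 + 6) / 4 = 21/4 = 5.25
  mean(X_2) = (1 + 5 + 2 + 4) / 4 = 12/4 = 3

Step 2 — sample covariance S[i,j] = (1/(n-1)) · Σ_k (x_{k,i} - mean_i) · (x_{k,j} - mean_j), with n-1 = 3.
  S[X_1,X_1] = ((0.75)·(0.75) + (-0.25)·(-0.25) + (-1.25)·(-1.25) + (0.75)·(0.75)) / 3 = 2.75/3 = 0.9167
  S[X_1,X_2] = ((0.75)·(-2) + (-0.25)·(2) + (-1.25)·(-1) + (0.75)·(1)) / 3 = 0/3 = 0
  S[X_2,X_2] = ((-2)·(-2) + (2)·(2) + (-1)·(-1) + (1)·(1)) / 3 = 10/3 = 3.3333

S is symmetric (S[j,i] = S[i,j]). Assembling:

S = [[0.9167, 0],
 [0, 3.3333]]


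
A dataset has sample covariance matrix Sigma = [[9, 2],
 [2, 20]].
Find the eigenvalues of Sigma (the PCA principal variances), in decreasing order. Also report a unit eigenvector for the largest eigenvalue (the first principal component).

Step 1 — characteristic polynomial of 2×2 Sigma:
  det(Sigma - λI) = λ² - trace · λ + det = 0.
  trace = 9 + 20 = 29, det = 9·20 - (2)² = 176.
Step 2 — discriminant:
  Δ = trace² - 4·det = 841 - 704 = 137.
Step 3 — eigenvalues:
  λ = (trace ± √Δ)/2 = (29 ± 11.7047)/2,
  λ_1 = 20.3523,  λ_2 = 8.6477.

Step 4 — unit eigenvector for λ_1: solve (Sigma - λ_1 I)v = 0. First row:
  (9 - 20.3523)·v_x + (2)·v_y = 0, i.e. (-11.3523)·v_x + (2)·v_y = 0,
  so v ∝ (b, λ_1 - a) = (2, 11.3523) = u.
  ||u|| = √((2)² + (11.3523)²) = √(132.8758) ≈ 11.5272,
  v_1 = u/||u|| ≈ (0.1735, 0.9848) (||v_1|| = 1).

λ_1 = 20.3523,  λ_2 = 8.6477;  v_1 ≈ (0.1735, 0.9848)


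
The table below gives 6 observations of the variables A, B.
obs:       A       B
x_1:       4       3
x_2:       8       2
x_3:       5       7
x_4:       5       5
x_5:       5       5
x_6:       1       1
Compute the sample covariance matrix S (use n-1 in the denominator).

Step 1 — column means:
  mean(A) = (4 + 8 + 5 + 5 + 5 + 1) / 6 = 28/6 = 4.6667
  mean(B) = (3 + 2 + 7 + 5 + 5 + 1) / 6 = 23/6 = 3.8333

Step 2 — sample covariance S[i,j] = (1/(n-1)) · Σ_k (x_{k,i} - mean_i) · (x_{k,j} - mean_j), with n-1 = 5.
  S[A,A] = ((-0.6667)·(-0.6667) + (3.3333)·(3.3333) + (0.3333)·(0.3333) + (0.3333)·(0.3333) + (0.3333)·(0.3333) + (-3.6667)·(-3.6667)) / 5 = 25.3333/5 = 5.0667
  S[A,B] = ((-0.6667)·(-0.8333) + (3.3333)·(-1.8333) + (0.3333)·(3.1667) + (0.3333)·(1.1667) + (0.3333)·(1.1667) + (-3.6667)·(-2.8333)) / 5 = 6.6667/5 = 1.3333
  S[B,B] = ((-0.8333)·(-0.8333) + (-1.8333)·(-1.8333) + (3.1667)·(3.1667) + (1.1667)·(1.1667) + (1.1667)·(1.1667) + (-2.8333)·(-2.8333)) / 5 = 24.8333/5 = 4.9667

S is symmetric (S[j,i] = S[i,j]). Assembling:

S = [[5.0667, 1.3333],
 [1.3333, 4.9667]]


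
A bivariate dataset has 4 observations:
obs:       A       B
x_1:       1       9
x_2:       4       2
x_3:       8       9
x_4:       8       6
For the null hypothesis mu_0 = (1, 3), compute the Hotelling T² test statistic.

Step 1 — sample mean vector:
  mean(A) = (1 + 4 + 8 + 8) / 4 = 21/4 = 5.25
  mean(B) = (9 + 2 + 9 + 6) / 4 = 26/4 = 6.5
  x̄ = (5.25, 6.5),  deviation x̄ - mu_0 = (5.25, 6.5) - (1, 3) = (4.25, 3.5).

Step 2 — sample covariance matrix, S[i,j] = (1/(n-1)) · Σ_k (x_{k,i} - mean_i) · (x_{k,j} - mean_j), divisor n-1 = 3:
  S[A,A] = ((-4.25)·(-4.25) + (-1.25)·(-1.25) + (2.75)·(2.75) + (2.75)·(2.75)) / 3 = 34.75/3 = 11.5833
  S[A,B] = ((-4.25)·(2.5) + (-1.25)·(-4.5) + (2.75)·(2.5) + (2.75)·(-0.5)) / 3 = 0.5/3 = 0.1667
  S[B,B] = ((2.5)·(2.5) + (-4.5)·(-4.5) + (2.5)·(2.5) + (-0.5)·(-0.5)) / 3 = 33/3 = 11
  S = [[11.5833, 0.1667],
 [0.1667, 11]].

Step 3 — invert S. det(S) = 11.5833·11 - (0.1667)² = 127.3889.
  S^{-1} = (1/det) · [[d, -b], [-b, a]] = [[0.0863, -0.0013],
 [-0.0013, 0.0909]].

Step 4 — quadratic form (x̄ - mu_0)^T · S^{-1} · (x̄ - mu_0):
  S^{-1} · (x̄ - mu_0) = (0.3624, 0.3127),
  (x̄ - mu_0)^T · [...] = (4.25)·(0.3624) + (3.5)·(0.3127) = 2.6346.

Step 5 — scale by n: T² = 4 · 2.6346 = 10.5386.

T² ≈ 10.5386


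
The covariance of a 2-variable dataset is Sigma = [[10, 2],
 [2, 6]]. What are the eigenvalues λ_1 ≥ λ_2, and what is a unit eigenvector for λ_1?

Step 1 — characteristic polynomial of 2×2 Sigma:
  det(Sigma - λI) = λ² - trace · λ + det = 0.
  trace = 10 + 6 = 16, det = 10·6 - (2)² = 56.
Step 2 — discriminant:
  Δ = trace² - 4·det = 256 - 224 = 32.
Step 3 — eigenvalues:
  λ = (trace ± √Δ)/2 = (16 ± 5.6569)/2,
  λ_1 = 10.8284,  λ_2 = 5.1716.

Step 4 — unit eigenvector for λ_1: solve (Sigma - λ_1 I)v = 0. First row:
  (10 - 10.8284)·v_x + (2)·v_y = 0, i.e. (-0.8284)·v_x + (2)·v_y = 0,
  so v ∝ (b, λ_1 - a) = (2, 0.8284) = u.
  ||u|| = √((2)² + (0.8284)²) = √(4.6863) ≈ 2.1648,
  v_1 = u/||u|| ≈ (0.9239, 0.3827) (||v_1|| = 1).

λ_1 = 10.8284,  λ_2 = 5.1716;  v_1 ≈ (0.9239, 0.3827)


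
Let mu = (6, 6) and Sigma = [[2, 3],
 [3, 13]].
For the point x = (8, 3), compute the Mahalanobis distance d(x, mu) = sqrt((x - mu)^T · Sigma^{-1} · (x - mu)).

Step 1 — centre the observation: (x - mu) = (2, -3).

Step 2 — invert Sigma. det(Sigma) = 2·13 - (3)² = 17.
  Sigma^{-1} = (1/det) · [[d, -b], [-b, a]] = [[0.7647, -0.1765],
 [-0.1765, 0.1176]].

Step 3 — form the quadratic (x - mu)^T · Sigma^{-1} · (x - mu):
  Sigma^{-1} · (x - mu) = (2.0588, -0.7059).
  (x - mu)^T · [Sigma^{-1} · (x - mu)] = (2)·(2.0588) + (-3)·(-0.7059) = 6.2353.

Step 4 — take square root: d = √(6.2353) ≈ 2.4971.

d(x, mu) = √(6.2353) ≈ 2.4971


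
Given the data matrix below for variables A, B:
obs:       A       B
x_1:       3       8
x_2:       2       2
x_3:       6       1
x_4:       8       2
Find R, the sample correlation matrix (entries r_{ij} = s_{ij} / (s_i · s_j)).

Step 1 — column means:
  mean(A) = (3 + 2 + 6 + 8) / 4 = 19/4 = 4.75
  mean(B) = (8 + 2 + 1 + 2) / 4 = 13/4 = 3.25

Step 2 — sample variances and covariances s[i,j] = (1/(n-1)) · Σ_k (x_{k,i} - mean_i) · (x_{k,j} - mean_j), with n-1 = 3:
  s[A,A] = ((-1.75)·(-1.75) + (-2.75)·(-2.75) + (1.25)·(1.25) + (3.25)·(3.25)) / 3 = 22.75/3 = 7.5833
  s[A,B] = ((-1.75)·(4.75) + (-2.75)·(-1.25) + (1.25)·(-2.25) + (3.25)·(-1.25)) / 3 = -11.75/3 = -3.9167
  s[B,B] = ((4.75)·(4.75) + (-1.25)·(-1.25) + (-2.25)·(-2.25) + (-1.25)·(-1.25)) / 3 = 30.75/3 = 10.25
  Sample standard deviations s_i = √(s[i,i]):
  s(A) = √(7.5833) = 2.7538
  s(B) = √(10.25) = 3.2016

Step 3 — r_{ij} = s_{ij} / (s_i · s_j):
  r[A,A] = 1 (diagonal).
  r[A,B] = -3.9167 / (2.7538 · 3.2016) = -3.9167 / 8.8164 = -0.4442
  r[B,B] = 1 (diagonal).

R is symmetric with unit diagonal. Assembling:

R = [[1, -0.4442],
 [-0.4442, 1]]


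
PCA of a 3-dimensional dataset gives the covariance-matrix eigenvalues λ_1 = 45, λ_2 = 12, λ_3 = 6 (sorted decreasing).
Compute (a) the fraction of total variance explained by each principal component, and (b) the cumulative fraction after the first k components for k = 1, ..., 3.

Step 1 — total variance = trace(Sigma) = Σ λ_i = 45 + 12 + 6 = 63.

Step 2 — fraction explained by component i = λ_i / Σ λ:
  PC1: 45/63 = 0.7143
  PC2: 12/63 = 0.1905
  PC3: 6/63 = 0.0952

Step 3 — cumulative fraction after k components = (λ_1 + ... + λ_k) / Σ λ:
  k = 1: 45/63 = 0.7143
  k = 2: (45 + 12)/63 = 57/63 = 0.9048
  k = 3: (45 + 12 + 6)/63 = 63/63 = 1

Summary (fraction, with percent):

explained: PC1 0.7143 (71.43%), PC2 0.1905 (19.05%), PC3 0.0952 (9.52%);  cumulative: 0.7143, 0.9048, 1


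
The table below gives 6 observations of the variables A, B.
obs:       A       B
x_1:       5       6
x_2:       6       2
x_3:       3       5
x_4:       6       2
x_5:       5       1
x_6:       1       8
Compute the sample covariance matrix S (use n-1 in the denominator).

Step 1 — column means:
  mean(A) = (5 + 6 + 3 + 6 + 5 + 1) / 6 = 26/6 = 4.3333
  mean(B) = (6 + 2 + 5 + 2 + 1 + 8) / 6 = 24/6 = 4

Step 2 — sample covariance S[i,j] = (1/(n-1)) · Σ_k (x_{k,i} - mean_i) · (x_{k,j} - mean_j), with n-1 = 5.
  S[A,A] = ((0.6667)·(0.6667) + (1.6667)·(1.6667) + (-1.3333)·(-1.3333) + (1.6667)·(1.6667) + (0.6667)·(0.6667) + (-3.3333)·(-3.3333)) / 5 = 19.3333/5 = 3.8667
  S[A,B] = ((0.6667)·(2) + (1.6667)·(-2) + (-1.3333)·(1) + (1.6667)·(-2) + (0.6667)·(-3) + (-3.3333)·(4)) / 5 = -22/5 = -4.4
  S[B,B] = ((2)·(2) + (-2)·(-2) + (1)·(1) + (-2)·(-2) + (-3)·(-3) + (4)·(4)) / 5 = 38/5 = 7.6

S is symmetric (S[j,i] = S[i,j]). Assembling:

S = [[3.8667, -4.4],
 [-4.4, 7.6]]


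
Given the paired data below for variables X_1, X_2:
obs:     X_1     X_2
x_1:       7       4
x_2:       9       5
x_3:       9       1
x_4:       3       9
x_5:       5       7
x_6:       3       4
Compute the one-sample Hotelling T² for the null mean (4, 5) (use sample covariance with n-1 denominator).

Step 1 — sample mean vector:
  mean(X_1) = (7 + 9 + 9 + 3 + 5 + 3) / 6 = 36/6 = 6
  mean(X_2) = (4 + 5 + 1 + 9 + 7 + 4) / 6 = 30/6 = 5
  x̄ = (6, 5),  deviation x̄ - mu_0 = (6, 5) - (4, 5) = (2, 0).

Step 2 — sample covariance matrix, S[i,j] = (1/(n-1)) · Σ_k (x_{k,i} - mean_i) · (x_{k,j} - mean_j), divisor n-1 = 5:
  S[X_1,X_1] = ((1)·(1) + (3)·(3) + (3)·(3) + (-3)·(-3) + (-1)·(-1) + (-3)·(-3)) / 5 = 38/5 = 7.6
  S[X_1,X_2] = ((1)·(-1) + (3)·(0) + (3)·(-4) + (-3)·(4) + (-1)·(2) + (-3)·(-1)) / 5 = -24/5 = -4.8
  S[X_2,X_2] = ((-1)·(-1) + (0)·(0) + (-4)·(-4) + (4)·(4) + (2)·(2) + (-1)·(-1)) / 5 = 38/5 = 7.6
  S = [[7.6, -4.8],
 [-4.8, 7.6]].

Step 3 — invert S. det(S) = 7.6·7.6 - (-4.8)² = 34.72.
  S^{-1} = (1/det) · [[d, -b], [-b, a]] = [[0.2189, 0.1382],
 [0.1382, 0.2189]].

Step 4 — quadratic form (x̄ - mu_0)^T · S^{-1} · (x̄ - mu_0):
  S^{-1} · (x̄ - mu_0) = (0.4378, 0.2765),
  (x̄ - mu_0)^T · [...] = (2)·(0.4378) + (0)·(0.2765) = 0.8756.

Step 5 — scale by n: T² = 6 · 0.8756 = 5.2535.

T² ≈ 5.2535


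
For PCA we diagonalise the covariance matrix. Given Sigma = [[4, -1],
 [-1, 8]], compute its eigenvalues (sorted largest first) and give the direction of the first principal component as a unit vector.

Step 1 — characteristic polynomial of 2×2 Sigma:
  det(Sigma - λI) = λ² - trace · λ + det = 0.
  trace = 4 + 8 = 12, det = 4·8 - (-1)² = 31.
Step 2 — discriminant:
  Δ = trace² - 4·det = 144 - 124 = 20.
Step 3 — eigenvalues:
  λ = (trace ± √Δ)/2 = (12 ± 4.4721)/2,
  λ_1 = 8.2361,  λ_2 = 3.7639.

Step 4 — unit eigenvector for λ_1: solve (Sigma - λ_1 I)v = 0. First row:
  (4 - 8.2361)·v_x + (-1)·v_y = 0, i.e. (-4.2361)·v_x + (-1)·v_y = 0,
  so v ∝ (b, λ_1 - a) = (-1, 4.2361); multiply by -1 so the first entry is positive: u = (1, -4.2361).
  ||u|| = √((1)² + (-4.2361)²) = √(18.9443) ≈ 4.3525,
  v_1 = u/||u|| ≈ (0.2298, -0.9732) (||v_1|| = 1).

λ_1 = 8.2361,  λ_2 = 3.7639;  v_1 ≈ (0.2298, -0.9732)


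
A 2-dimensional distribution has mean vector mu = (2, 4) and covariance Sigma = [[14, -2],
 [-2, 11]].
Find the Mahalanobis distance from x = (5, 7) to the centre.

Step 1 — centre the observation: (x - mu) = (3, 3).

Step 2 — invert Sigma. det(Sigma) = 14·11 - (-2)² = 150.
  Sigma^{-1} = (1/det) · [[d, -b], [-b, a]] = [[0.0733, 0.0133],
 [0.0133, 0.0933]].

Step 3 — form the quadratic (x - mu)^T · Sigma^{-1} · (x - mu):
  Sigma^{-1} · (x - mu) = (0.26, 0.32).
  (x - mu)^T · [Sigma^{-1} · (x - mu)] = (3)·(0.26) + (3)·(0.32) = 1.74.

Step 4 — take square root: d = √(1.74) ≈ 1.3191.

d(x, mu) = √(1.74) ≈ 1.3191


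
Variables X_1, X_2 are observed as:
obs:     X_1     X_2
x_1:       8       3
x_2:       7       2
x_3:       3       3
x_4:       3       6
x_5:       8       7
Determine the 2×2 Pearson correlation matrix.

Step 1 — column means:
  mean(X_1) = (8 + 7 + 3 + 3 + 8) / 5 = 29/5 = 5.8
  mean(X_2) = (3 + 2 + 3 + 6 + 7) / 5 = 21/5 = 4.2

Step 2 — sample variances and covariances s[i,j] = (1/(n-1)) · Σ_k (x_{k,i} - mean_i) · (x_{k,j} - mean_j), with n-1 = 4:
  s[X_1,X_1] = ((2.2)·(2.2) + (1.2)·(1.2) + (-2.8)·(-2.8) + (-2.8)·(-2.8) + (2.2)·(2.2)) / 4 = 26.8/4 = 6.7
  s[X_1,X_2] = ((2.2)·(-1.2) + (1.2)·(-2.2) + (-2.8)·(-1.2) + (-2.8)·(1.8) + (2.2)·(2.8)) / 4 = -0.8/4 = -0.2
  s[X_2,X_2] = ((-1.2)·(-1.2) + (-2.2)·(-2.2) + (-1.2)·(-1.2) + (1.8)·(1.8) + (2.8)·(2.8)) / 4 = 18.8/4 = 4.7
  Sample standard deviations s_i = √(s[i,i]):
  s(X_1) = √(6.7) = 2.5884
  s(X_2) = √(4.7) = 2.1679

Step 3 — r_{ij} = s_{ij} / (s_i · s_j):
  r[X_1,X_1] = 1 (diagonal).
  r[X_1,X_2] = -0.2 / (2.5884 · 2.1679) = -0.2 / 5.6116 = -0.0356
  r[X_2,X_2] = 1 (diagonal).

R is symmetric with unit diagonal. Assembling:

R = [[1, -0.0356],
 [-0.0356, 1]]


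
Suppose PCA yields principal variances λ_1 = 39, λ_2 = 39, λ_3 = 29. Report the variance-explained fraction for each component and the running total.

Step 1 — total variance = trace(Sigma) = Σ λ_i = 39 + 39 + 29 = 107.

Step 2 — fraction explained by component i = λ_i / Σ λ:
  PC1: 39/107 = 0.3645
  PC2: 39/107 = 0.3645
  PC3: 29/107 = 0.271

Step 3 — cumulative fraction after k components = (λ_1 + ... + λ_k) / Σ λ:
  k = 1: 39/107 = 0.3645
  k = 2: (39 + 39)/107 = 78/107 = 0.729
  k = 3: (39 + 39 + 29)/107 = 107/107 = 1

Summary (fraction, with percent):

explained: PC1 0.3645 (36.45%), PC2 0.3645 (36.45%), PC3 0.271 (27.1%);  cumulative: 0.3645, 0.729, 1


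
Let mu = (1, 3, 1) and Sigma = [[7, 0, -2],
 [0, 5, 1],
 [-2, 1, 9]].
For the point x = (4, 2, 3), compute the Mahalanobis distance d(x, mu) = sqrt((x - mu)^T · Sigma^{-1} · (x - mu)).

Step 1 — centre the observation: (x - mu) = (3, -1, 2).

Step 2 — invert Sigma (cofactor / det for 3×3, or solve directly):
  Sigma^{-1} = [[0.1528, -0.0069, 0.0347],
 [-0.0069, 0.2049, -0.0243],
 [0.0347, -0.0243, 0.1215]].

Step 3 — form the quadratic (x - mu)^T · Sigma^{-1} · (x - mu):
  Sigma^{-1} · (x - mu) = (0.5347, -0.2743, 0.3715).
  (x - mu)^T · [Sigma^{-1} · (x - mu)] = (3)·(0.5347) + (-1)·(-0.2743) + (2)·(0.3715) = 2.6215.

Step 4 — take square root: d = √(2.6215) ≈ 1.6191.

d(x, mu) = √(2.6215) ≈ 1.6191


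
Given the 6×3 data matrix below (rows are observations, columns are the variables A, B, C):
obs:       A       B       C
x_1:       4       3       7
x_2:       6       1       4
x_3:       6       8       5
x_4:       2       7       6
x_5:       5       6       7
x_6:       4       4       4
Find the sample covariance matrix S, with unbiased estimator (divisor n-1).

Step 1 — column means:
  mean(A) = (4 + 6 + 6 + 2 + 5 + 4) / 6 = 27/6 = 4.5
  mean(B) = (3 + 1 + 8 + 7 + 6 + 4) / 6 = 29/6 = 4.8333
  mean(C) = (7 + 4 + 5 + 6 + 7 + 4) / 6 = 33/6 = 5.5

Step 2 — sample covariance S[i,j] = (1/(n-1)) · Σ_k (x_{k,i} - mean_i) · (x_{k,j} - mean_j), with n-1 = 5.
  S[A,A] = ((-0.5)·(-0.5) + (1.5)·(1.5) + (1.5)·(1.5) + (-2.5)·(-2.5) + (0.5)·(0.5) + (-0.5)·(-0.5)) / 5 = 11.5/5 = 2.3
  S[A,B] = ((-0.5)·(-1.8333) + (1.5)·(-3.8333) + (1.5)·(3.1667) + (-2.5)·(2.1667) + (0.5)·(1.1667) + (-0.5)·(-0.8333)) / 5 = -4.5/5 = -0.9
  S[A,C] = ((-0.5)·(1.5) + (1.5)·(-1.5) + (1.5)·(-0.5) + (-2.5)·(0.5) + (0.5)·(1.5) + (-0.5)·(-1.5)) / 5 = -3.5/5 = -0.7
  S[B,B] = ((-1.8333)·(-1.8333) + (-3.8333)·(-3.8333) + (3.1667)·(3.1667) + (2.1667)·(2.1667) + (1.1667)·(1.1667) + (-0.8333)·(-0.8333)) / 5 = 34.8333/5 = 6.9667
  S[B,C] = ((-1.8333)·(1.5) + (-3.8333)·(-1.5) + (3.1667)·(-0.5) + (2.1667)·(0.5) + (1.1667)·(1.5) + (-0.8333)·(-1.5)) / 5 = 5.5/5 = 1.1
  S[C,C] = ((1.5)·(1.5) + (-1.5)·(-1.5) + (-0.5)·(-0.5) + (0.5)·(0.5) + (1.5)·(1.5) + (-1.5)·(-1.5)) / 5 = 9.5/5 = 1.9

S is symmetric (S[j,i] = S[i,j]). Assembling:

S = [[2.3, -0.9, -0.7],
 [-0.9, 6.9667, 1.1],
 [-0.7, 1.1, 1.9]]


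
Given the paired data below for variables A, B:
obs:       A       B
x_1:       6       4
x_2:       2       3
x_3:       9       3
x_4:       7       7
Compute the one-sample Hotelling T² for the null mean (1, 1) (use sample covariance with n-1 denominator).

Step 1 — sample mean vector:
  mean(A) = (6 + 2 + 9 + 7) / 4 = 24/4 = 6
  mean(B) = (4 + 3 + 3 + 7) / 4 = 17/4 = 4.25
  x̄ = (6, 4.25),  deviation x̄ - mu_0 = (6, 4.25) - (1, 1) = (5, 3.25).

Step 2 — sample covariance matrix, S[i,j] = (1/(n-1)) · Σ_k (x_{k,i} - mean_i) · (x_{k,j} - mean_j), divisor n-1 = 3:
  S[A,A] = ((0)·(0) + (-4)·(-4) + (3)·(3) + (1)·(1)) / 3 = 26/3 = 8.6667
  S[A,B] = ((0)·(-0.25) + (-4)·(-1.25) + (3)·(-1.25) + (1)·(2.75)) / 3 = 4/3 = 1.3333
  S[B,B] = ((-0.25)·(-0.25) + (-1.25)·(-1.25) + (-1.25)·(-1.25) + (2.75)·(2.75)) / 3 = 10.75/3 = 3.5833
  S = [[8.6667, 1.3333],
 [1.3333, 3.5833]].

Step 3 — invert S. det(S) = 8.6667·3.5833 - (1.3333)² = 29.2778.
  S^{-1} = (1/det) · [[d, -b], [-b, a]] = [[0.1224, -0.0455],
 [-0.0455, 0.296]].

Step 4 — quadratic form (x̄ - mu_0)^T · S^{-1} · (x̄ - mu_0):
  S^{-1} · (x̄ - mu_0) = (0.4639, 0.7343),
  (x̄ - mu_0)^T · [...] = (5)·(0.4639) + (3.25)·(0.7343) = 4.7064.

Step 5 — scale by n: T² = 4 · 4.7064 = 18.8254.

T² ≈ 18.8254


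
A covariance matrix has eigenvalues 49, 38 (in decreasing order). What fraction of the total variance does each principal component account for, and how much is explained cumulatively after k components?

Step 1 — total variance = trace(Sigma) = Σ λ_i = 49 + 38 = 87.

Step 2 — fraction explained by component i = λ_i / Σ λ:
  PC1: 49/87 = 0.5632
  PC2: 38/87 = 0.4368

Step 3 — cumulative fraction after k components = (λ_1 + ... + λ_k) / Σ λ:
  k = 1: 49/87 = 0.5632
  k = 2: (49 + 38)/87 = 87/87 = 1

Summary (fraction, with percent):

explained: PC1 0.5632 (56.32%), PC2 0.4368 (43.68%);  cumulative: 0.5632, 1


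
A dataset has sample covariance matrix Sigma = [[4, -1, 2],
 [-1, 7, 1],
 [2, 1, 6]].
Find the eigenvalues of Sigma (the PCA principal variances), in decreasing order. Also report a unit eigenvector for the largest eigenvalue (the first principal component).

Step 1 — characteristic polynomial p(λ) = det(λI - Sigma) = λ³ - tr·λ² + c_1·λ - det, where tr = trace, c_1 = sum of the principal 2×2 minors, det = det(Sigma):
  tr = 4 + 7 + 6 = 17,
  c_1 = (4·7 - (-1)²) + (4·6 - (2)²) + (7·6 - (1)²) = 27 + 20 + 41 = 88,
  det = 4·(7·6 - (1)²) - (-1)·((-1)·6 - (1)·(2)) + (2)·((-1)·(1) - 7·(2)) = 4·(41) - (-1)·(-8) + (2)·(-15) = 126.
  So p(λ) = λ³ - 17λ² + 88λ - 126.
Step 2 — look for an integer root (rational root theorem: any rational root is an integer divisor of 126). Testing λ = 7:
  p(7) = 343 - 833 + 616 - 126 = 0  ✓
  Dividing out (λ - 7): p(λ) = (λ - 7)(λ² - 10λ + 18).
Step 3 — remaining eigenvalues from the quadratic λ² - 10λ + 18 = 0:
  Δ = 10² - 4·18 = 100 - 72 = 28,  λ = (10 ± √28)/2 = (10 ± 5.2915)/2 ≈ 7.6458 or 2.3542.
  Sorted: λ_1 = 7.6458,  λ_2 = 7,  λ_3 = 2.3542  (check: sum = 17 = tr ✓).

Step 4 — unit eigenvector for λ_1 ≈ 7.6458: v spans the null space of (Sigma - λ_1 I), whose rows are
  r_1 = (-3.6458, -1, 2),  r_2 = (-1, -0.6458, 1),  r_3 = (2, 1, -1.6458).
  v is orthogonal to every row, so take v ∝ r_1 × r_2 = ((-1)·(1) - (2)·(-0.6458), (2)·(-1) - (-3.6458)·(1), (-3.6458)·(-0.6458) - (-1)·(-1)) ≈ (0.2915, 1.6458, 1.3542).
  Let u = (0.2915, 1.6458, 1.3542).
  ||u|| = √((0.2915)² + (1.6458)² + (1.3542)²) = √(4.6275) ≈ 2.1512,  v_1 = u/||u|| ≈ (0.1355, 0.7651, 0.6295) (||v_1|| = 1).

λ_1 = 7.6458,  λ_2 = 7,  λ_3 = 2.3542;  v_1 ≈ (0.1355, 0.7651, 0.6295)


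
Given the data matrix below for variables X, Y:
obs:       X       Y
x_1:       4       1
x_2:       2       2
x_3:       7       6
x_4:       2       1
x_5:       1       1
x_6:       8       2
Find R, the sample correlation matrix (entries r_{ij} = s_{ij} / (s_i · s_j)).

Step 1 — column means:
  mean(X) = (4 + 2 + 7 + 2 + 1 + 8) / 6 = 24/6 = 4
  mean(Y) = (1 + 2 + 6 + 1 + 1 + 2) / 6 = 13/6 = 2.1667

Step 2 — sample variances and covariances s[i,j] = (1/(n-1)) · Σ_k (x_{k,i} - mean_i) · (x_{k,j} - mean_j), with n-1 = 5:
  s[X,X] = ((0)·(0) + (-2)·(-2) + (3)·(3) + (-2)·(-2) + (-3)·(-3) + (4)·(4)) / 5 = 42/5 = 8.4
  s[X,Y] = ((0)·(-1.1667) + (-2)·(-0.1667) + (3)·(3.8333) + (-2)·(-1.1667) + (-3)·(-1.1667) + (4)·(-0.1667)) / 5 = 17/5 = 3.4
  s[Y,Y] = ((-1.1667)·(-1.1667) + (-0.1667)·(-0.1667) + (3.8333)·(3.8333) + (-1.1667)·(-1.1667) + (-1.1667)·(-1.1667) + (-0.1667)·(-0.1667)) / 5 = 18.8333/5 = 3.7667
  Sample standard deviations s_i = √(s[i,i]):
  s(X) = √(8.4) = 2.8983
  s(Y) = √(3.7667) = 1.9408

Step 3 — r_{ij} = s_{ij} / (s_i · s_j):
  r[X,X] = 1 (diagonal).
  r[X,Y] = 3.4 / (2.8983 · 1.9408) = 3.4 / 5.6249 = 0.6045
  r[Y,Y] = 1 (diagonal).

R is symmetric with unit diagonal. Assembling:

R = [[1, 0.6045],
 [0.6045, 1]]


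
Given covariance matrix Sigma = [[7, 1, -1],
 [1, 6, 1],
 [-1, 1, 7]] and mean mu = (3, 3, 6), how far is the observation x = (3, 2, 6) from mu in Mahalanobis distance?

Step 1 — centre the observation: (x - mu) = (0, -1, 0).

Step 2 — invert Sigma (cofactor / det for 3×3, or solve directly):
  Sigma^{-1} = [[0.1507, -0.0294, 0.0257],
 [-0.0294, 0.1765, -0.0294],
 [0.0257, -0.0294, 0.1507]].

Step 3 — form the quadratic (x - mu)^T · Sigma^{-1} · (x - mu):
  Sigma^{-1} · (x - mu) = (0.0294, -0.1765, 0.0294).
  (x - mu)^T · [Sigma^{-1} · (x - mu)] = (0)·(0.0294) + (-1)·(-0.1765) + (0)·(0.0294) = 0.1765.

Step 4 — take square root: d = √(0.1765) ≈ 0.4201.

d(x, mu) = √(0.1765) ≈ 0.4201


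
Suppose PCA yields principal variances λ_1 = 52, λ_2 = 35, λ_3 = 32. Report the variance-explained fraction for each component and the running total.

Step 1 — total variance = trace(Sigma) = Σ λ_i = 52 + 35 + 32 = 119.

Step 2 — fraction explained by component i = λ_i / Σ λ:
  PC1: 52/119 = 0.437
  PC2: 35/119 = 0.2941
  PC3: 32/119 = 0.2689

Step 3 — cumulative fraction after k components = (λ_1 + ... + λ_k) / Σ λ:
  k = 1: 52/119 = 0.437
  k = 2: (52 + 35)/119 = 87/119 = 0.7311
  k = 3: (52 + 35 + 32)/119 = 119/119 = 1

Summary (fraction, with percent):

explained: PC1 0.437 (43.7%), PC2 0.2941 (29.41%), PC3 0.2689 (26.89%);  cumulative: 0.437, 0.7311, 1


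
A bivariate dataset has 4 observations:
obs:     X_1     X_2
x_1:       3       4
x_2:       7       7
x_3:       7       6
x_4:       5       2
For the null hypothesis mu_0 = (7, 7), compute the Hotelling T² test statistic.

Step 1 — sample mean vector:
  mean(X_1) = (3 + 7 + 7 + 5) / 4 = 22/4 = 5.5
  mean(X_2) = (4 + 7 + 6 + 2) / 4 = 19/4 = 4.75
  x̄ = (5.5, 4.75),  deviation x̄ - mu_0 = (5.5, 4.75) - (7, 7) = (-1.5, -2.25).

Step 2 — sample covariance matrix, S[i,j] = (1/(n-1)) · Σ_k (x_{k,i} - mean_i) · (x_{k,j} - mean_j), divisor n-1 = 3:
  S[X_1,X_1] = ((-2.5)·(-2.5) + (1.5)·(1.5) + (1.5)·(1.5) + (-0.5)·(-0.5)) / 3 = 11/3 = 3.6667
  S[X_1,X_2] = ((-2.5)·(-0.75) + (1.5)·(2.25) + (1.5)·(1.25) + (-0.5)·(-2.75)) / 3 = 8.5/3 = 2.8333
  S[X_2,X_2] = ((-0.75)·(-0.75) + (2.25)·(2.25) + (1.25)·(1.25) + (-2.75)·(-2.75)) / 3 = 14.75/3 = 4.9167
  S = [[3.6667, 2.8333],
 [2.8333, 4.9167]].

Step 3 — invert S. det(S) = 3.6667·4.9167 - (2.8333)² = 10.
  S^{-1} = (1/det) · [[d, -b], [-b, a]] = [[0.4917, -0.2833],
 [-0.2833, 0.3667]].

Step 4 — quadratic form (x̄ - mu_0)^T · S^{-1} · (x̄ - mu_0):
  S^{-1} · (x̄ - mu_0) = (-0.1, -0.4),
  (x̄ - mu_0)^T · [...] = (-1.5)·(-0.1) + (-2.25)·(-0.4) = 1.05.

Step 5 — scale by n: T² = 4 · 1.05 = 4.2.

T² ≈ 4.2


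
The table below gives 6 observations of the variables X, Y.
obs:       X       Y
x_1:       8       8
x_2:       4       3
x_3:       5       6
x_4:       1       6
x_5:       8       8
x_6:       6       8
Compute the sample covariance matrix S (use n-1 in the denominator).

Step 1 — column means:
  mean(X) = (8 + 4 + 5 + 1 + 8 + 6) / 6 = 32/6 = 5.3333
  mean(Y) = (8 + 3 + 6 + 6 + 8 + 8) / 6 = 39/6 = 6.5

Step 2 — sample covariance S[i,j] = (1/(n-1)) · Σ_k (x_{k,i} - mean_i) · (x_{k,j} - mean_j), with n-1 = 5.
  S[X,X] = ((2.6667)·(2.6667) + (-1.3333)·(-1.3333) + (-0.3333)·(-0.3333) + (-4.3333)·(-4.3333) + (2.6667)·(2.6667) + (0.6667)·(0.6667)) / 5 = 35.3333/5 = 7.0667
  S[X,Y] = ((2.6667)·(1.5) + (-1.3333)·(-3.5) + (-0.3333)·(-0.5) + (-4.3333)·(-0.5) + (2.6667)·(1.5) + (0.6667)·(1.5)) / 5 = 16/5 = 3.2
  S[Y,Y] = ((1.5)·(1.5) + (-3.5)·(-3.5) + (-0.5)·(-0.5) + (-0.5)·(-0.5) + (1.5)·(1.5) + (1.5)·(1.5)) / 5 = 19.5/5 = 3.9

S is symmetric (S[j,i] = S[i,j]). Assembling:

S = [[7.0667, 3.2],
 [3.2, 3.9]]


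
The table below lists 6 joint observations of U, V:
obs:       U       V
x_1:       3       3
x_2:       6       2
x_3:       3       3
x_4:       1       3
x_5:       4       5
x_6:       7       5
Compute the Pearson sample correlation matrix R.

Step 1 — column means:
  mean(U) = (3 + 6 + 3 + 1 + 4 + 7) / 6 = 24/6 = 4
  mean(V) = (3 + 2 + 3 + 3 + 5 + 5) / 6 = 21/6 = 3.5

Step 2 — sample variances and covariances s[i,j] = (1/(n-1)) · Σ_k (x_{k,i} - mean_i) · (x_{k,j} - mean_j), with n-1 = 5:
  s[U,U] = ((-1)·(-1) + (2)·(2) + (-1)·(-1) + (-3)·(-3) + (0)·(0) + (3)·(3)) / 5 = 24/5 = 4.8
  s[U,V] = ((-1)·(-0.5) + (2)·(-1.5) + (-1)·(-0.5) + (-3)·(-0.5) + (0)·(1.5) + (3)·(1.5)) / 5 = 4/5 = 0.8
  s[V,V] = ((-0.5)·(-0.5) + (-1.5)·(-1.5) + (-0.5)·(-0.5) + (-0.5)·(-0.5) + (1.5)·(1.5) + (1.5)·(1.5)) / 5 = 7.5/5 = 1.5
  Sample standard deviations s_i = √(s[i,i]):
  s(U) = √(4.8) = 2.1909
  s(V) = √(1.5) = 1.2247

Step 3 — r_{ij} = s_{ij} / (s_i · s_j):
  r[U,U] = 1 (diagonal).
  r[U,V] = 0.8 / (2.1909 · 1.2247) = 0.8 / 2.6833 = 0.2981
  r[V,V] = 1 (diagonal).

R is symmetric with unit diagonal. Assembling:

R = [[1, 0.2981],
 [0.2981, 1]]
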